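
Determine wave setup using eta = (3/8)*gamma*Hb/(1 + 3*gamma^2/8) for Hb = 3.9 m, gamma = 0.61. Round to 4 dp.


eta = (3/8) * gamma * Hb / (1 + 3*gamma^2/8)
Numerator = (3/8) * 0.61 * 3.9 = 0.892125
Denominator = 1 + 3*0.61^2/8 = 1 + 0.139538 = 1.139538
eta = 0.892125 / 1.139538
eta = 0.7829 m

0.7829


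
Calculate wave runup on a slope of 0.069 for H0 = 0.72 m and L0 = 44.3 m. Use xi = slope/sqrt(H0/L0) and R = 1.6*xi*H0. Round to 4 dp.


xi = slope / sqrt(H0/L0)
H0/L0 = 0.72/44.3 = 0.016253
sqrt(0.016253) = 0.127487
xi = 0.069 / 0.127487 = 0.541234
R = 1.6 * xi * H0 = 1.6 * 0.541234 * 0.72
R = 0.6235 m

0.6235


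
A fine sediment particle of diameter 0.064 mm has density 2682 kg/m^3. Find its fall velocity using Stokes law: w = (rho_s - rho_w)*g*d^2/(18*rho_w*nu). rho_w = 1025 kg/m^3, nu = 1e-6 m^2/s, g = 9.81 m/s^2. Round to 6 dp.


w = (rho_s - rho_w) * g * d^2 / (18 * rho_w * nu)
d = 0.064 mm = 0.000064 m
rho_s - rho_w = 2682 - 1025 = 1657
Numerator = 1657 * 9.81 * (0.000064)^2 = 0.000066581176
Denominator = 18 * 1025 * 1e-6 = 0.018450
w = 0.003609 m/s

0.003609


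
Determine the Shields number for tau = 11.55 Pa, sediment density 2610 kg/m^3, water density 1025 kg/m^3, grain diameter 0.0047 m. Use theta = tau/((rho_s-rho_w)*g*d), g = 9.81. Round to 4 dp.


theta = tau / ((rho_s - rho_w) * g * d)
rho_s - rho_w = 2610 - 1025 = 1585
Denominator = 1585 * 9.81 * 0.0047 = 73.079595
theta = 11.55 / 73.079595
theta = 0.1580

0.1580


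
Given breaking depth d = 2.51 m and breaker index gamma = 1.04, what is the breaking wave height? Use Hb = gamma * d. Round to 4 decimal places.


Hb = gamma * d
Hb = 1.04 * 2.51
Hb = 2.6104 m

2.6104


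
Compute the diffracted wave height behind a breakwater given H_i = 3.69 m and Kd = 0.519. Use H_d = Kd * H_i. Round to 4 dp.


H_d = Kd * H_i
H_d = 0.519 * 3.69
H_d = 1.9151 m

1.9151


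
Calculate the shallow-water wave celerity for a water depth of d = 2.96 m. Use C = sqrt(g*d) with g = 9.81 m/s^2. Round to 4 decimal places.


Using the shallow-water approximation:
C = sqrt(g * d) = sqrt(9.81 * 2.96)
C = sqrt(29.0376)
C = 5.3887 m/s

5.3887


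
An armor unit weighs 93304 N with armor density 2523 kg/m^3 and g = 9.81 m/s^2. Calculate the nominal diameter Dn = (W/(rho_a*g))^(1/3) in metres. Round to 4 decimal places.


V = W / (rho_a * g)
V = 93304 / (2523 * 9.81)
V = 93304 / 24750.63
V = 3.769763 m^3
Dn = V^(1/3) = 3.769763^(1/3)
Dn = 1.5563 m

1.5563


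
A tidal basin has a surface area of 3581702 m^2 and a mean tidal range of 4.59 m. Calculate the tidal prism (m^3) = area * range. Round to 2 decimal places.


Tidal prism = Area * Tidal range
P = 3581702 * 4.59
P = 16440012.18 m^3

16440012.18


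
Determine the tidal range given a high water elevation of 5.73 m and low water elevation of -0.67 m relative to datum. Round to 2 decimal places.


Tidal range = High water - Low water
Tidal range = 5.73 - (-0.67)
Tidal range = 6.40 m

6.40


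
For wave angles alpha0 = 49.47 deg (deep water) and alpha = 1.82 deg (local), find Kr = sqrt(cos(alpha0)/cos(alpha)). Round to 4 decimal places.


Kr = sqrt(cos(alpha0) / cos(alpha))
cos(49.47) = 0.649846
cos(1.82) = 0.999496
Kr = sqrt(0.649846 / 0.999496)
Kr = sqrt(0.650174)
Kr = 0.8063

0.8063


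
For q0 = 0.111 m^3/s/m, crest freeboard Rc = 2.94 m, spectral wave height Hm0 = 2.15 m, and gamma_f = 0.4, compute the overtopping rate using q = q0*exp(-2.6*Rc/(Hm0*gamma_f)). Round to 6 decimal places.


q = q0 * exp(-2.6 * Rc / (Hm0 * gamma_f))
Exponent = -2.6 * 2.94 / (2.15 * 0.4)
= -2.6 * 2.94 / 0.8600
= -8.888372
exp(-8.888372) = 0.000138
q = 0.111 * 0.000138
q = 0.000015 m^3/s/m

0.000015


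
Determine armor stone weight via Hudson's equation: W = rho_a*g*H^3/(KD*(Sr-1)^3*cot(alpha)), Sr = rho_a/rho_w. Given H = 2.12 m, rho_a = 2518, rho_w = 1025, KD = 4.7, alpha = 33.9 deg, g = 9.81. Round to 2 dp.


Sr = rho_a / rho_w = 2518 / 1025 = 2.456585
(Sr - 1) = 1.456585
(Sr - 1)^3 = 3.090351
cot(33.9) = 1 / tan(33.9) = 1 / 0.671972 = 1.488157
Numerator = 2518 * 9.81 * 2.12^3 = 235359.8160
Denominator = 4.7 * 3.090351 * 1.488157 = 21.614960
W = 235359.8160 / 21.614960
W = 10888.75 N

10888.75


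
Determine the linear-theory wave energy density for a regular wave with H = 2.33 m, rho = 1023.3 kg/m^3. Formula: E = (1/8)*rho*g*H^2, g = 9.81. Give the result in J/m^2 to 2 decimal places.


E = (1/8) * rho * g * H^2
E = (1/8) * 1023.3 * 9.81 * 2.33^2
E = 0.125 * 1023.3 * 9.81 * 5.4289
E = 6812.30 J/m^2

6812.30


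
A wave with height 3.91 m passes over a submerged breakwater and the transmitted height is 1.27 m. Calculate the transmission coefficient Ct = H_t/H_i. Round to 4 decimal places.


Ct = H_t / H_i
Ct = 1.27 / 3.91
Ct = 0.3248

0.3248


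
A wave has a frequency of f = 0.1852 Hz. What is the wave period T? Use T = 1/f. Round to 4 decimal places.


T = 1 / f
T = 1 / 0.1852
T = 5.3996 s

5.3996


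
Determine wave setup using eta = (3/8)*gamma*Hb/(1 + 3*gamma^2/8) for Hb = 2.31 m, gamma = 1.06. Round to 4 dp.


eta = (3/8) * gamma * Hb / (1 + 3*gamma^2/8)
Numerator = (3/8) * 1.06 * 2.31 = 0.918225
Denominator = 1 + 3*1.06^2/8 = 1 + 0.421350 = 1.421350
eta = 0.918225 / 1.421350
eta = 0.6460 m

0.6460


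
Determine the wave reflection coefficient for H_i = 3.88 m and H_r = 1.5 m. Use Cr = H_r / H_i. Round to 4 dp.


Cr = H_r / H_i
Cr = 1.5 / 3.88
Cr = 0.3866

0.3866


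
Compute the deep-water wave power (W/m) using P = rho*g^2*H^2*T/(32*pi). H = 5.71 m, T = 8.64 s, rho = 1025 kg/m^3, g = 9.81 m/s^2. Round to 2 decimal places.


P = rho * g^2 * H^2 * T / (32 * pi)
P = 1025 * 9.81^2 * 5.71^2 * 8.64 / (32 * pi)
P = 1025 * 96.2361 * 32.6041 * 8.64 / 100.53096
P = 276406.33 W/m

276406.33


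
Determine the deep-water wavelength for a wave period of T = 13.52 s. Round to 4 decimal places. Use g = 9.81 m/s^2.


L0 = g * T^2 / (2 * pi)
L0 = 9.81 * 13.52^2 / (2 * pi)
L0 = 9.81 * 182.7904 / 6.28319
L0 = 1793.1738 / 6.28319
L0 = 285.3925 m

285.3925


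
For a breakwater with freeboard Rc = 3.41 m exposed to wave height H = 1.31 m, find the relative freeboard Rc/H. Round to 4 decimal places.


Relative freeboard = Rc / H
= 3.41 / 1.31
= 2.6031

2.6031


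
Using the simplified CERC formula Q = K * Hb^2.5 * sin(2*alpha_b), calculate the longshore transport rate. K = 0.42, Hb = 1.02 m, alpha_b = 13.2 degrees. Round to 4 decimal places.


Q = K * Hb^2.5 * sin(2 * alpha_b)
Hb^2.5 = 1.02^2.5 = 1.050752
sin(2 * 13.2) = sin(26.4) = 0.444635
Q = 0.42 * 1.050752 * 0.444635
Q = 0.1962 m^3/s

0.1962


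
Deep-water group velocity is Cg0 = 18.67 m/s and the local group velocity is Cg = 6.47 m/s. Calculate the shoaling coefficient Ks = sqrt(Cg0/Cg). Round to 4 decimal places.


Ks = sqrt(Cg0 / Cg)
Ks = sqrt(18.67 / 6.47)
Ks = sqrt(2.8856)
Ks = 1.6987

1.6987


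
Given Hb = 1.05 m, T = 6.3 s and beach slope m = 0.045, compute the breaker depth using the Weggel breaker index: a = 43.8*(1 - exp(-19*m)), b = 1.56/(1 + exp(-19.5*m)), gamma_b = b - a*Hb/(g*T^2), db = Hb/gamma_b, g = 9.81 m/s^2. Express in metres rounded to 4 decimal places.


a = 43.8 * (1 - exp(-19 * m))
exp(-19 * 0.045) = exp(-0.8550) = 0.425283
a = 43.8 * (1 - 0.425283) = 25.172596
b = 1.56 / (1 + exp(-19.5 * m))
exp(-19.5 * 0.045) = exp(-0.8775) = 0.415821
b = 1.56 / (1 + 0.415821) = 1.101834
Hb / (g * T^2) = 1.05 / (9.81 * 6.3^2) = 1.05 / 389.3589 = 0.00269674
gamma_b = b - a * Hb/(g*T^2) = 1.101834 - 25.172596 * 0.00269674 = 1.033950
db = Hb / gamma_b = 1.05 / 1.033950
db = 1.0155 m

1.0155


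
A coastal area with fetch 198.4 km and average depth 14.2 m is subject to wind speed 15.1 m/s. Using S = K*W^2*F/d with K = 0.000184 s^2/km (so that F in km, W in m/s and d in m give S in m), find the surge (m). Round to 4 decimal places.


S = K * W^2 * F / d
W^2 = 15.1^2 = 228.01
S = 0.000184 * 228.01 * 198.4 / 14.2
Numerator = 0.000184 * 228.01 * 198.4 = 8.323642
S = 8.323642 / 14.2 = 0.5862 m

0.5862


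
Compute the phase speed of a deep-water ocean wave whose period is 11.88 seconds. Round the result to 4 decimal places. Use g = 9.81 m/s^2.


We use the deep-water celerity formula:
C = g * T / (2 * pi)
C = 9.81 * 11.88 / (2 * 3.14159...)
C = 116.542800 / 6.283185
C = 18.5484 m/s

18.5484


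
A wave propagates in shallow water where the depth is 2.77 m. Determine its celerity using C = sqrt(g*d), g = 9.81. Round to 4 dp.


Using the shallow-water approximation:
C = sqrt(g * d) = sqrt(9.81 * 2.77)
C = sqrt(27.1737)
C = 5.2128 m/s

5.2128


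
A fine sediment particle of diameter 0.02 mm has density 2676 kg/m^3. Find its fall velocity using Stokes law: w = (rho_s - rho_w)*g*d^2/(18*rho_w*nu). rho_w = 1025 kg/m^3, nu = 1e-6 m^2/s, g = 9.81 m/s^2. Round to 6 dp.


w = (rho_s - rho_w) * g * d^2 / (18 * rho_w * nu)
d = 0.02 mm = 0.000020 m
rho_s - rho_w = 2676 - 1025 = 1651
Numerator = 1651 * 9.81 * (0.000020)^2 = 0.000006478524
Denominator = 18 * 1025 * 1e-6 = 0.018450
w = 0.000351 m/s

0.000351


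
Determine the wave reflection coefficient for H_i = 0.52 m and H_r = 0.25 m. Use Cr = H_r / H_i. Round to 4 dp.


Cr = H_r / H_i
Cr = 0.25 / 0.52
Cr = 0.4808

0.4808


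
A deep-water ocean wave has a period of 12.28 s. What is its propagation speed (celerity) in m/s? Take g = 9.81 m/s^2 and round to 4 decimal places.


We use the deep-water celerity formula:
C = g * T / (2 * pi)
C = 9.81 * 12.28 / (2 * 3.14159...)
C = 120.466800 / 6.283185
C = 19.1729 m/s

19.1729


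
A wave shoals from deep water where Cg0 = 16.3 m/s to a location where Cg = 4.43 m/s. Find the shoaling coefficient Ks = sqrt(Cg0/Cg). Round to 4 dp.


Ks = sqrt(Cg0 / Cg)
Ks = sqrt(16.3 / 4.43)
Ks = sqrt(3.6795)
Ks = 1.9182

1.9182


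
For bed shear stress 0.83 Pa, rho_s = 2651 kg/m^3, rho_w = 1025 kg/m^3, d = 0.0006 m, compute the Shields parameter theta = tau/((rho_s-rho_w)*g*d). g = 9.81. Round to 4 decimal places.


theta = tau / ((rho_s - rho_w) * g * d)
rho_s - rho_w = 2651 - 1025 = 1626
Denominator = 1626 * 9.81 * 0.0006 = 9.570636
theta = 0.83 / 9.570636
theta = 0.0867

0.0867


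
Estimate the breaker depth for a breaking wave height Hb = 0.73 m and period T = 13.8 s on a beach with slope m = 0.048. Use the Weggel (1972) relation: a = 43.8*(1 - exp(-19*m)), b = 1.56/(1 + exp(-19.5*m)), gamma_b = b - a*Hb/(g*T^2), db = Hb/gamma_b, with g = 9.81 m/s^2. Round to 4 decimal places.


a = 43.8 * (1 - exp(-19 * m))
exp(-19 * 0.048) = exp(-0.9120) = 0.401720
a = 43.8 * (1 - 0.401720) = 26.204665
b = 1.56 / (1 + exp(-19.5 * m))
exp(-19.5 * 0.048) = exp(-0.9360) = 0.392193
b = 1.56 / (1 + 0.392193) = 1.120534
Hb / (g * T^2) = 0.73 / (9.81 * 13.8^2) = 0.73 / 1868.2164 = 0.00039075
gamma_b = b - a * Hb/(g*T^2) = 1.120534 - 26.204665 * 0.00039075 = 1.110295
db = Hb / gamma_b = 0.73 / 1.110295
db = 0.6575 m

0.6575


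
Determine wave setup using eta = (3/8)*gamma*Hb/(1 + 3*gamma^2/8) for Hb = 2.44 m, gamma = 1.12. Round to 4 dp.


eta = (3/8) * gamma * Hb / (1 + 3*gamma^2/8)
Numerator = (3/8) * 1.12 * 2.44 = 1.024800
Denominator = 1 + 3*1.12^2/8 = 1 + 0.470400 = 1.470400
eta = 1.024800 / 1.470400
eta = 0.6970 m

0.6970


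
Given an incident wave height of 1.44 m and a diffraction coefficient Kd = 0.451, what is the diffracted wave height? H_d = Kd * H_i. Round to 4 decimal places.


H_d = Kd * H_i
H_d = 0.451 * 1.44
H_d = 0.6494 m

0.6494


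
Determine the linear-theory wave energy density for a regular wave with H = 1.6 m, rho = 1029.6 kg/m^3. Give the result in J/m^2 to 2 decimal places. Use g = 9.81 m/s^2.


E = (1/8) * rho * g * H^2
E = (1/8) * 1029.6 * 9.81 * 1.6^2
E = 0.125 * 1029.6 * 9.81 * 2.5600
E = 3232.12 J/m^2

3232.12


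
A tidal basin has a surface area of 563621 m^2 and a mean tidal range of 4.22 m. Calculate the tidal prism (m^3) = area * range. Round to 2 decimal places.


Tidal prism = Area * Tidal range
P = 563621 * 4.22
P = 2378480.62 m^3

2378480.62


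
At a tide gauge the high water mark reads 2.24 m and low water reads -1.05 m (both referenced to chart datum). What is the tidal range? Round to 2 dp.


Tidal range = High water - Low water
Tidal range = 2.24 - (-1.05)
Tidal range = 3.29 m

3.29


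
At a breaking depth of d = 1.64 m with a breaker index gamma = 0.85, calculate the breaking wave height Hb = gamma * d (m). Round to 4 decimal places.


Hb = gamma * d
Hb = 0.85 * 1.64
Hb = 1.3940 m

1.3940


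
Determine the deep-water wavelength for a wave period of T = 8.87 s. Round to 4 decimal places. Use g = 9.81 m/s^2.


L0 = g * T^2 / (2 * pi)
L0 = 9.81 * 8.87^2 / (2 * pi)
L0 = 9.81 * 78.6769 / 6.28319
L0 = 771.8204 / 6.28319
L0 = 122.8390 m

122.8390


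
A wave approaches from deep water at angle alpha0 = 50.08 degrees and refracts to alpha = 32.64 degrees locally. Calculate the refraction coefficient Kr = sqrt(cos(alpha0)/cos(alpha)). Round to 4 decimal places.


Kr = sqrt(cos(alpha0) / cos(alpha))
cos(50.08) = 0.641717
cos(32.64) = 0.842076
Kr = sqrt(0.641717 / 0.842076)
Kr = sqrt(0.762066)
Kr = 0.8730

0.8730


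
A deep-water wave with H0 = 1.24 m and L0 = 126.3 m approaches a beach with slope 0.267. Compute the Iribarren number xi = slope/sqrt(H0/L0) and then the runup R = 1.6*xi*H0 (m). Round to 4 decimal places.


xi = slope / sqrt(H0/L0)
H0/L0 = 1.24/126.3 = 0.009818
sqrt(0.009818) = 0.099085
xi = 0.267 / 0.099085 = 2.694648
R = 1.6 * xi * H0 = 1.6 * 2.694648 * 1.24
R = 5.3462 m

5.3462


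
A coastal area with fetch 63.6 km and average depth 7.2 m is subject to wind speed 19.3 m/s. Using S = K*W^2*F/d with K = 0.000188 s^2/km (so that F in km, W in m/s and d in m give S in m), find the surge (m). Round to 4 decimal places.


S = K * W^2 * F / d
W^2 = 19.3^2 = 372.49
S = 0.000188 * 372.49 * 63.6 / 7.2
Numerator = 0.000188 * 372.49 * 63.6 = 4.453788
S = 4.453788 / 7.2 = 0.6186 m

0.6186


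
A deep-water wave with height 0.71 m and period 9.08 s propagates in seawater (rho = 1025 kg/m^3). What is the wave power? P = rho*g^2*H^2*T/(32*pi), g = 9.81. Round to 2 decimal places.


P = rho * g^2 * H^2 * T / (32 * pi)
P = 1025 * 9.81^2 * 0.71^2 * 9.08 / (32 * pi)
P = 1025 * 96.2361 * 0.5041 * 9.08 / 100.53096
P = 4491.22 W/m

4491.22


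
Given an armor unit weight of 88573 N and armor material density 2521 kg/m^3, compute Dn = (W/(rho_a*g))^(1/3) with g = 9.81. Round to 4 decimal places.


V = W / (rho_a * g)
V = 88573 / (2521 * 9.81)
V = 88573 / 24731.01
V = 3.581455 m^3
Dn = V^(1/3) = 3.581455^(1/3)
Dn = 1.5300 m

1.5300


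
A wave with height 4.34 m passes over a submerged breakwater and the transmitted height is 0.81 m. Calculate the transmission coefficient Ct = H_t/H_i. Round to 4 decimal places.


Ct = H_t / H_i
Ct = 0.81 / 4.34
Ct = 0.1866

0.1866


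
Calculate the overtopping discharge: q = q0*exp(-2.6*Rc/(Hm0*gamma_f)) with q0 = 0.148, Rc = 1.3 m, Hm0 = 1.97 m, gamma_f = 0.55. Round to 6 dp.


q = q0 * exp(-2.6 * Rc / (Hm0 * gamma_f))
Exponent = -2.6 * 1.3 / (1.97 * 0.55)
= -2.6 * 1.3 / 1.0835
= -3.119520
exp(-3.119520) = 0.044178
q = 0.148 * 0.044178
q = 0.006538 m^3/s/m

0.006538


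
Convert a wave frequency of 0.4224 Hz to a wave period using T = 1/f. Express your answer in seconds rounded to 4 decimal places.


T = 1 / f
T = 1 / 0.4224
T = 2.3674 s

2.3674


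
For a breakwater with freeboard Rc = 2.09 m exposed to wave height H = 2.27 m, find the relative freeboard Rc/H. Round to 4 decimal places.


Relative freeboard = Rc / H
= 2.09 / 2.27
= 0.9207

0.9207


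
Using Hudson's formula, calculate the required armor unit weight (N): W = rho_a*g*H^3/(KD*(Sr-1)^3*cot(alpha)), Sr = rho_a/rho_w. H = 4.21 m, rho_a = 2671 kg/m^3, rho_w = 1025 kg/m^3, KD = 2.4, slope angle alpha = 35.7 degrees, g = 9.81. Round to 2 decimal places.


Sr = rho_a / rho_w = 2671 / 1025 = 2.605854
(Sr - 1) = 1.605854
(Sr - 1)^3 = 4.141121
cot(35.7) = 1 / tan(35.7) = 1 / 0.718573 = 1.391647
Numerator = 2671 * 9.81 * 4.21^3 = 1955190.9705
Denominator = 2.4 * 4.141121 * 1.391647 = 13.831150
W = 1955190.9705 / 13.831150
W = 141361.41 N

141361.41


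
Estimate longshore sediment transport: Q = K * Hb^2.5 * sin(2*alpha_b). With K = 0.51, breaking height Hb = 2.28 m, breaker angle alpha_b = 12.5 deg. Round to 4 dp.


Q = K * Hb^2.5 * sin(2 * alpha_b)
Hb^2.5 = 2.28^2.5 = 7.849412
sin(2 * 12.5) = sin(25.0) = 0.422618
Q = 0.51 * 7.849412 * 0.422618
Q = 1.6918 m^3/s

1.6918


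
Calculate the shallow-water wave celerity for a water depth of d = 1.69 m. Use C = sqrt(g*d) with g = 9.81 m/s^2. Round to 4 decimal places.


Using the shallow-water approximation:
C = sqrt(g * d) = sqrt(9.81 * 1.69)
C = sqrt(16.5789)
C = 4.0717 m/s

4.0717


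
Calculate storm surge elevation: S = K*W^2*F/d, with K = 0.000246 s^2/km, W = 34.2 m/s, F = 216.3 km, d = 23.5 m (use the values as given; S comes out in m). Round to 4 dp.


S = K * W^2 * F / d
W^2 = 34.2^2 = 1169.64
S = 0.000246 * 1169.64 * 216.3 / 23.5
Numerator = 0.000246 * 1169.64 * 216.3 = 62.236310
S = 62.236310 / 23.5 = 2.6484 m

2.6484


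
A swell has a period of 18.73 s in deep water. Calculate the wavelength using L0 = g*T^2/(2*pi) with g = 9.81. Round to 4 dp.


L0 = g * T^2 / (2 * pi)
L0 = 9.81 * 18.73^2 / (2 * pi)
L0 = 9.81 * 350.8129 / 6.28319
L0 = 3441.4745 / 6.28319
L0 = 547.7277 m

547.7277


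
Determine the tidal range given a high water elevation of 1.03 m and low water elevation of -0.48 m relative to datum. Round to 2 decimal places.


Tidal range = High water - Low water
Tidal range = 1.03 - (-0.48)
Tidal range = 1.51 m

1.51


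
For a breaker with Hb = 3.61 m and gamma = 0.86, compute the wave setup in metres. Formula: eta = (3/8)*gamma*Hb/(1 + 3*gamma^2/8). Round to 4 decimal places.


eta = (3/8) * gamma * Hb / (1 + 3*gamma^2/8)
Numerator = (3/8) * 0.86 * 3.61 = 1.164225
Denominator = 1 + 3*0.86^2/8 = 1 + 0.277350 = 1.277350
eta = 1.164225 / 1.277350
eta = 0.9114 m

0.9114


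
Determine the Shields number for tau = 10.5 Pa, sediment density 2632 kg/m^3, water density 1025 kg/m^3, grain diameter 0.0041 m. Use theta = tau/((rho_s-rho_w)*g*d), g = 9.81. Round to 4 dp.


theta = tau / ((rho_s - rho_w) * g * d)
rho_s - rho_w = 2632 - 1025 = 1607
Denominator = 1607 * 9.81 * 0.0041 = 64.635147
theta = 10.5 / 64.635147
theta = 0.1625

0.1625


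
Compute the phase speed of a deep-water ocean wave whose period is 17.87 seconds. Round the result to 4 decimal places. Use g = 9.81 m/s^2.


We use the deep-water celerity formula:
C = g * T / (2 * pi)
C = 9.81 * 17.87 / (2 * 3.14159...)
C = 175.304700 / 6.283185
C = 27.9006 m/s

27.9006


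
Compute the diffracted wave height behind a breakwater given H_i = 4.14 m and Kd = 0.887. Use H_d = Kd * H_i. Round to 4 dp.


H_d = Kd * H_i
H_d = 0.887 * 4.14
H_d = 3.6722 m

3.6722


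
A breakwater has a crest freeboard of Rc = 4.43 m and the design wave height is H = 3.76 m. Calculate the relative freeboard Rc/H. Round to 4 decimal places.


Relative freeboard = Rc / H
= 4.43 / 3.76
= 1.1782

1.1782


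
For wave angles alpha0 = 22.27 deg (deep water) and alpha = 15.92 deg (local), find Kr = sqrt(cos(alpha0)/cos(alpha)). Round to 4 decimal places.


Kr = sqrt(cos(alpha0) / cos(alpha))
cos(22.27) = 0.925408
cos(15.92) = 0.961646
Kr = sqrt(0.925408 / 0.961646)
Kr = sqrt(0.962317)
Kr = 0.9810

0.9810


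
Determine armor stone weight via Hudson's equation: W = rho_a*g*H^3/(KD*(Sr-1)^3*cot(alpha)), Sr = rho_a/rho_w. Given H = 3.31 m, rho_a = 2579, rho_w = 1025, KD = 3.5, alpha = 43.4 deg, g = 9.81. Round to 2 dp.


Sr = rho_a / rho_w = 2579 / 1025 = 2.516098
(Sr - 1) = 1.516098
(Sr - 1)^3 = 3.484829
cot(43.4) = 1 / tan(43.4) = 1 / 0.945653 = 1.057470
Numerator = 2579 * 9.81 * 3.31^3 = 917496.3197
Denominator = 3.5 * 3.484829 * 1.057470 = 12.897861
W = 917496.3197 / 12.897861
W = 71135.54 N

71135.54


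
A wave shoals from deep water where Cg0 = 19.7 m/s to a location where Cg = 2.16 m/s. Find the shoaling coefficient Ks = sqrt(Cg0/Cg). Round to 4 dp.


Ks = sqrt(Cg0 / Cg)
Ks = sqrt(19.7 / 2.16)
Ks = sqrt(9.1204)
Ks = 3.0200

3.0200


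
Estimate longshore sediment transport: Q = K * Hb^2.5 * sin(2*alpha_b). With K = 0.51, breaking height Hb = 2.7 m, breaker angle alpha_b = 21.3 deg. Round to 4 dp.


Q = K * Hb^2.5 * sin(2 * alpha_b)
Hb^2.5 = 2.7^2.5 = 11.978692
sin(2 * 21.3) = sin(42.6) = 0.676876
Q = 0.51 * 11.978692 * 0.676876
Q = 4.1351 m^3/s

4.1351


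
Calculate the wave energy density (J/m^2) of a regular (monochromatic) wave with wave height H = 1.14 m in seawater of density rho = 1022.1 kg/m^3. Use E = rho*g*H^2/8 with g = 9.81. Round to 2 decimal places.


E = (1/8) * rho * g * H^2
E = (1/8) * 1022.1 * 9.81 * 1.14^2
E = 0.125 * 1022.1 * 9.81 * 1.2996
E = 1628.85 J/m^2

1628.85


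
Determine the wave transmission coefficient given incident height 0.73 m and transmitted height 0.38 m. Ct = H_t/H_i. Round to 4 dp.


Ct = H_t / H_i
Ct = 0.38 / 0.73
Ct = 0.5205

0.5205


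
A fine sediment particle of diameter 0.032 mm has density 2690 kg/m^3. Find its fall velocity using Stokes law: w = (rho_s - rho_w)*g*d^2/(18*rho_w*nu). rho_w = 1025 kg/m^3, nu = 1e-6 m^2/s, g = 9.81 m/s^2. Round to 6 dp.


w = (rho_s - rho_w) * g * d^2 / (18 * rho_w * nu)
d = 0.032 mm = 0.000032 m
rho_s - rho_w = 2690 - 1025 = 1665
Numerator = 1665 * 9.81 * (0.000032)^2 = 0.000016725658
Denominator = 18 * 1025 * 1e-6 = 0.018450
w = 0.000907 m/s

0.000907


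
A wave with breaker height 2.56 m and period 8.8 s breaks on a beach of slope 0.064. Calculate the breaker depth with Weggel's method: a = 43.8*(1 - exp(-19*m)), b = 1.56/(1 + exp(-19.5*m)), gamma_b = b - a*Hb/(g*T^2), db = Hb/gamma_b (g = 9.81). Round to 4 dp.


a = 43.8 * (1 - exp(-19 * m))
exp(-19 * 0.064) = exp(-1.2160) = 0.296413
a = 43.8 * (1 - 0.296413) = 30.817091
b = 1.56 / (1 + exp(-19.5 * m))
exp(-19.5 * 0.064) = exp(-1.2480) = 0.287078
b = 1.56 / (1 + 0.287078) = 1.212047
Hb / (g * T^2) = 2.56 / (9.81 * 8.8^2) = 2.56 / 759.6864 = 0.00336981
gamma_b = b - a * Hb/(g*T^2) = 1.212047 - 30.817091 * 0.00336981 = 1.108200
db = Hb / gamma_b = 2.56 / 1.108200
db = 2.3101 m

2.3101


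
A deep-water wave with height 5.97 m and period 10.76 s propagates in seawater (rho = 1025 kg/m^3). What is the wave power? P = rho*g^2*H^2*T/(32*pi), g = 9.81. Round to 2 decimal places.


P = rho * g^2 * H^2 * T / (32 * pi)
P = 1025 * 9.81^2 * 5.97^2 * 10.76 / (32 * pi)
P = 1025 * 96.2361 * 35.6409 * 10.76 / 100.53096
P = 376290.25 W/m

376290.25


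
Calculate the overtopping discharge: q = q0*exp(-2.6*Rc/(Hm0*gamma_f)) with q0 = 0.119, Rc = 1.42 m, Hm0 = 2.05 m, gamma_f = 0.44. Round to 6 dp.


q = q0 * exp(-2.6 * Rc / (Hm0 * gamma_f))
Exponent = -2.6 * 1.42 / (2.05 * 0.44)
= -2.6 * 1.42 / 0.9020
= -4.093126
exp(-4.093126) = 0.016687
q = 0.119 * 0.016687
q = 0.001986 m^3/s/m

0.001986


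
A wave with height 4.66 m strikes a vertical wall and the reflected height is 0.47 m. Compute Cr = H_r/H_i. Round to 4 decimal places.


Cr = H_r / H_i
Cr = 0.47 / 4.66
Cr = 0.1009

0.1009


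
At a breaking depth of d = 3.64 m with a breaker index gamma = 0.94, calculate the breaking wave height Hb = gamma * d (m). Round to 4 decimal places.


Hb = gamma * d
Hb = 0.94 * 3.64
Hb = 3.4216 m

3.4216


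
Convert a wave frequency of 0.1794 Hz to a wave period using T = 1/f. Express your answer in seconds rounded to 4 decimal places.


T = 1 / f
T = 1 / 0.1794
T = 5.5741 s

5.5741


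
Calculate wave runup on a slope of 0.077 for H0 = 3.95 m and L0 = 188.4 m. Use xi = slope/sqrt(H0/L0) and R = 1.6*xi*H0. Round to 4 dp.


xi = slope / sqrt(H0/L0)
H0/L0 = 3.95/188.4 = 0.020966
sqrt(0.020966) = 0.144797
xi = 0.077 / 0.144797 = 0.531781
R = 1.6 * xi * H0 = 1.6 * 0.531781 * 3.95
R = 3.3609 m

3.3609


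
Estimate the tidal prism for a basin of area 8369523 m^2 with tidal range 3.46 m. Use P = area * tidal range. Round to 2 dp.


Tidal prism = Area * Tidal range
P = 8369523 * 3.46
P = 28958549.58 m^3

28958549.58


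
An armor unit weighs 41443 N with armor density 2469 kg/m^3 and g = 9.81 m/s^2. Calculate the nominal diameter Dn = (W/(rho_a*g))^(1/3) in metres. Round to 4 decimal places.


V = W / (rho_a * g)
V = 41443 / (2469 * 9.81)
V = 41443 / 24220.89
V = 1.711044 m^3
Dn = V^(1/3) = 1.711044^(1/3)
Dn = 1.1961 m

1.1961


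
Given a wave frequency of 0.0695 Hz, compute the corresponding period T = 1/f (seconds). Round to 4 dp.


T = 1 / f
T = 1 / 0.0695
T = 14.3885 s

14.3885


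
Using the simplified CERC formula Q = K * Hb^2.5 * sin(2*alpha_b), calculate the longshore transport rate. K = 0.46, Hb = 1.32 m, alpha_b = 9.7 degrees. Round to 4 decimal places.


Q = K * Hb^2.5 * sin(2 * alpha_b)
Hb^2.5 = 1.32^2.5 = 2.001865
sin(2 * 9.7) = sin(19.4) = 0.332161
Q = 0.46 * 2.001865 * 0.332161
Q = 0.3059 m^3/s

0.3059


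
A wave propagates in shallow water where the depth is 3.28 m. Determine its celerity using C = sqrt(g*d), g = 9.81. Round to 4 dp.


Using the shallow-water approximation:
C = sqrt(g * d) = sqrt(9.81 * 3.28)
C = sqrt(32.1768)
C = 5.6725 m/s

5.6725


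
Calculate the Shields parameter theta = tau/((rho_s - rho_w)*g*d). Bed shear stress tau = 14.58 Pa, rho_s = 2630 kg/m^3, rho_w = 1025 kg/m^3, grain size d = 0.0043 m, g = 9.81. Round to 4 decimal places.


theta = tau / ((rho_s - rho_w) * g * d)
rho_s - rho_w = 2630 - 1025 = 1605
Denominator = 1605 * 9.81 * 0.0043 = 67.703715
theta = 14.58 / 67.703715
theta = 0.2154

0.2154


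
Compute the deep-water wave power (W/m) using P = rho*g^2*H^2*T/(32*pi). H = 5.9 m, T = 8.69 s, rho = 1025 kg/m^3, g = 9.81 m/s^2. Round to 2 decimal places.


P = rho * g^2 * H^2 * T / (32 * pi)
P = 1025 * 9.81^2 * 5.9^2 * 8.69 / (32 * pi)
P = 1025 * 96.2361 * 34.8100 * 8.69 / 100.53096
P = 296814.99 W/m

296814.99


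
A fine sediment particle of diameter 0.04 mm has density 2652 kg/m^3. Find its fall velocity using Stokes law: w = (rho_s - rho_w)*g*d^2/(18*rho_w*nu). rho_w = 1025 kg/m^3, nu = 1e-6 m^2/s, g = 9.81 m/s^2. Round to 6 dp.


w = (rho_s - rho_w) * g * d^2 / (18 * rho_w * nu)
d = 0.04 mm = 0.000040 m
rho_s - rho_w = 2652 - 1025 = 1627
Numerator = 1627 * 9.81 * (0.000040)^2 = 0.000025537392
Denominator = 18 * 1025 * 1e-6 = 0.018450
w = 0.001384 m/s

0.001384


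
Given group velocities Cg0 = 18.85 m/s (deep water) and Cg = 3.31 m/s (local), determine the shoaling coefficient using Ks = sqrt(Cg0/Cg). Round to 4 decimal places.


Ks = sqrt(Cg0 / Cg)
Ks = sqrt(18.85 / 3.31)
Ks = sqrt(5.6949)
Ks = 2.3864

2.3864


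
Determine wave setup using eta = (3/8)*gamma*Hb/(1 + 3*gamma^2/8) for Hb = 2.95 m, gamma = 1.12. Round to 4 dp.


eta = (3/8) * gamma * Hb / (1 + 3*gamma^2/8)
Numerator = (3/8) * 1.12 * 2.95 = 1.239000
Denominator = 1 + 3*1.12^2/8 = 1 + 0.470400 = 1.470400
eta = 1.239000 / 1.470400
eta = 0.8426 m

0.8426


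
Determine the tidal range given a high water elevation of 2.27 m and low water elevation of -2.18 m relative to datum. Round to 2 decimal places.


Tidal range = High water - Low water
Tidal range = 2.27 - (-2.18)
Tidal range = 4.45 m

4.45


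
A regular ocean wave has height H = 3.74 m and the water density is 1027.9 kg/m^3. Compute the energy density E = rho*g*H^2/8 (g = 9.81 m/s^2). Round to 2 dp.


E = (1/8) * rho * g * H^2
E = (1/8) * 1027.9 * 9.81 * 3.74^2
E = 0.125 * 1027.9 * 9.81 * 13.9876
E = 17630.84 J/m^2

17630.84


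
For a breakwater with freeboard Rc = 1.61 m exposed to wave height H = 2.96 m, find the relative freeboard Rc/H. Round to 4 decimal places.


Relative freeboard = Rc / H
= 1.61 / 2.96
= 0.5439

0.5439


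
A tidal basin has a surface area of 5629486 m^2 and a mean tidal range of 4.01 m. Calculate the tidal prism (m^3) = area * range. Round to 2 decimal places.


Tidal prism = Area * Tidal range
P = 5629486 * 4.01
P = 22574238.86 m^3

22574238.86


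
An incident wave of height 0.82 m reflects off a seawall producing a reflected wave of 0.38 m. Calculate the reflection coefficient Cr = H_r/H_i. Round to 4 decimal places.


Cr = H_r / H_i
Cr = 0.38 / 0.82
Cr = 0.4634

0.4634


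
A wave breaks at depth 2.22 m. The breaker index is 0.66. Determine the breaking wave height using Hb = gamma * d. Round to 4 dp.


Hb = gamma * d
Hb = 0.66 * 2.22
Hb = 1.4652 m

1.4652


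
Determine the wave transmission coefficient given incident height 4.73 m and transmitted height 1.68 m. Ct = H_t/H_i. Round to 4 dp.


Ct = H_t / H_i
Ct = 1.68 / 4.73
Ct = 0.3552

0.3552


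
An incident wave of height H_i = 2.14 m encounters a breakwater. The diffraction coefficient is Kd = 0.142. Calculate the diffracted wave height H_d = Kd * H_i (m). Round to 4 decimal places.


H_d = Kd * H_i
H_d = 0.142 * 2.14
H_d = 0.3039 m

0.3039


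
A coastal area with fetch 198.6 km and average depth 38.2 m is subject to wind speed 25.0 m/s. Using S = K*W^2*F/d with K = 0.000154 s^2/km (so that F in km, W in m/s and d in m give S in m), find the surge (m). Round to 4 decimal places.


S = K * W^2 * F / d
W^2 = 25.0^2 = 625.00
S = 0.000154 * 625.00 * 198.6 / 38.2
Numerator = 0.000154 * 625.00 * 198.6 = 19.115250
S = 19.115250 / 38.2 = 0.5004 m

0.5004


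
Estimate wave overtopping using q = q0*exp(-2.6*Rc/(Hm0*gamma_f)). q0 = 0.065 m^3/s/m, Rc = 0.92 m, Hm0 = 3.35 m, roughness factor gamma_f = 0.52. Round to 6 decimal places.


q = q0 * exp(-2.6 * Rc / (Hm0 * gamma_f))
Exponent = -2.6 * 0.92 / (3.35 * 0.52)
= -2.6 * 0.92 / 1.7420
= -1.373134
exp(-1.373134) = 0.253312
q = 0.065 * 0.253312
q = 0.016465 m^3/s/m

0.016465


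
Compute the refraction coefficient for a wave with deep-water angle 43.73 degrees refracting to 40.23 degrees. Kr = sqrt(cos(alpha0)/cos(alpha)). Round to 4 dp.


Kr = sqrt(cos(alpha0) / cos(alpha))
cos(43.73) = 0.722605
cos(40.23) = 0.763458
Kr = sqrt(0.722605 / 0.763458)
Kr = sqrt(0.946490)
Kr = 0.9729

0.9729


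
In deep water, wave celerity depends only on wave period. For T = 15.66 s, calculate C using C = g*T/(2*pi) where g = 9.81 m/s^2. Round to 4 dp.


We use the deep-water celerity formula:
C = g * T / (2 * pi)
C = 9.81 * 15.66 / (2 * 3.14159...)
C = 153.624600 / 6.283185
C = 24.4501 m/s

24.4501


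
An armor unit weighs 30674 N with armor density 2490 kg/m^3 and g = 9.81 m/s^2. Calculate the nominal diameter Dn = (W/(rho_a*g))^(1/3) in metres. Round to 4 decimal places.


V = W / (rho_a * g)
V = 30674 / (2490 * 9.81)
V = 30674 / 24426.90
V = 1.255747 m^3
Dn = V^(1/3) = 1.255747^(1/3)
Dn = 1.0789 m

1.0789


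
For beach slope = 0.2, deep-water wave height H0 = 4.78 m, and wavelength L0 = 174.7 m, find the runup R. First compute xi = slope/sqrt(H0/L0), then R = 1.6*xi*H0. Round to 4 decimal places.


xi = slope / sqrt(H0/L0)
H0/L0 = 4.78/174.7 = 0.027361
sqrt(0.027361) = 0.165412
xi = 0.2 / 0.165412 = 1.209101
R = 1.6 * xi * H0 = 1.6 * 1.209101 * 4.78
R = 9.2472 m

9.2472


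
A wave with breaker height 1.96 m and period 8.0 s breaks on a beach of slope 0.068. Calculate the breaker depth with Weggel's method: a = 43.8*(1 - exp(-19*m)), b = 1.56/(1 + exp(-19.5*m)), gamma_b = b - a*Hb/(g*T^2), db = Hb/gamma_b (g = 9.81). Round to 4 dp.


a = 43.8 * (1 - exp(-19 * m))
exp(-19 * 0.068) = exp(-1.2920) = 0.274721
a = 43.8 * (1 - 0.274721) = 31.767229
b = 1.56 / (1 + exp(-19.5 * m))
exp(-19.5 * 0.068) = exp(-1.3260) = 0.265537
b = 1.56 / (1 + 0.265537) = 1.232678
Hb / (g * T^2) = 1.96 / (9.81 * 8.0^2) = 1.96 / 627.8400 = 0.00312181
gamma_b = b - a * Hb/(g*T^2) = 1.232678 - 31.767229 * 0.00312181 = 1.133507
db = Hb / gamma_b = 1.96 / 1.133507
db = 1.7291 m

1.7291


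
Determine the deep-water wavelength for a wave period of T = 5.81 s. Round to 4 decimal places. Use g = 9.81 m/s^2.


L0 = g * T^2 / (2 * pi)
L0 = 9.81 * 5.81^2 / (2 * pi)
L0 = 9.81 * 33.7561 / 6.28319
L0 = 331.1473 / 6.28319
L0 = 52.7037 m

52.7037


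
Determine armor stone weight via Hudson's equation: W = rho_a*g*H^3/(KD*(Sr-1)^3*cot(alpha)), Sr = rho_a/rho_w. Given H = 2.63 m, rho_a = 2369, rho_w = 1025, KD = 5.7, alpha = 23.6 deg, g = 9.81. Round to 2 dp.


Sr = rho_a / rho_w = 2369 / 1025 = 2.311220
(Sr - 1) = 1.311220
(Sr - 1)^3 = 2.254375
cot(23.6) = 1 / tan(23.6) = 1 / 0.436889 = 2.288910
Numerator = 2369 * 9.81 * 2.63^3 = 422767.2272
Denominator = 5.7 * 2.254375 * 2.288910 = 29.412348
W = 422767.2272 / 29.412348
W = 14373.80 N

14373.80


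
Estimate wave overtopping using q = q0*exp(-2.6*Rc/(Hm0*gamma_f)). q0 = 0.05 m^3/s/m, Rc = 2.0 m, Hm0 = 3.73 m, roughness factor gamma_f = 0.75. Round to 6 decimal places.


q = q0 * exp(-2.6 * Rc / (Hm0 * gamma_f))
Exponent = -2.6 * 2.0 / (3.73 * 0.75)
= -2.6 * 2.0 / 2.7975
= -1.858803
exp(-1.858803) = 0.155859
q = 0.05 * 0.155859
q = 0.007793 m^3/s/m

0.007793


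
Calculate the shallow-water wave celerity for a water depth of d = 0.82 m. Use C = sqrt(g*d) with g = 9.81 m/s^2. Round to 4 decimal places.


Using the shallow-water approximation:
C = sqrt(g * d) = sqrt(9.81 * 0.82)
C = sqrt(8.0442)
C = 2.8362 m/s

2.8362


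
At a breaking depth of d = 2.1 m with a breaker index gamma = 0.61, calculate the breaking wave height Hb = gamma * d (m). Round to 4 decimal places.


Hb = gamma * d
Hb = 0.61 * 2.1
Hb = 1.2810 m

1.2810


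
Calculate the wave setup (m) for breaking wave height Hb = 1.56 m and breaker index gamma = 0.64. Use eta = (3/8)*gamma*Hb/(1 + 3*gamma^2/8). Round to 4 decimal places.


eta = (3/8) * gamma * Hb / (1 + 3*gamma^2/8)
Numerator = (3/8) * 0.64 * 1.56 = 0.374400
Denominator = 1 + 3*0.64^2/8 = 1 + 0.153600 = 1.153600
eta = 0.374400 / 1.153600
eta = 0.3245 m

0.3245


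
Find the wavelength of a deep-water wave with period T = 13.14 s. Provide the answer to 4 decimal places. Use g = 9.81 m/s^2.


L0 = g * T^2 / (2 * pi)
L0 = 9.81 * 13.14^2 / (2 * pi)
L0 = 9.81 * 172.6596 / 6.28319
L0 = 1693.7907 / 6.28319
L0 = 269.5752 m

269.5752


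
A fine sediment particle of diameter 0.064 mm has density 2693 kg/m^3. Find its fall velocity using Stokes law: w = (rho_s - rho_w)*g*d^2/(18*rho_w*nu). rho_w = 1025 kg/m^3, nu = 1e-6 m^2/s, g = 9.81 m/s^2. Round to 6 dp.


w = (rho_s - rho_w) * g * d^2 / (18 * rho_w * nu)
d = 0.064 mm = 0.000064 m
rho_s - rho_w = 2693 - 1025 = 1668
Numerator = 1668 * 9.81 * (0.000064)^2 = 0.000067023176
Denominator = 18 * 1025 * 1e-6 = 0.018450
w = 0.003633 m/s

0.003633


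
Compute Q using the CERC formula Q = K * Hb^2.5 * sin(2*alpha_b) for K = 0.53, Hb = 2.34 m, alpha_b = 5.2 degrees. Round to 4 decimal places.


Q = K * Hb^2.5 * sin(2 * alpha_b)
Hb^2.5 = 2.34^2.5 = 8.376057
sin(2 * 5.2) = sin(10.4) = 0.180519
Q = 0.53 * 8.376057 * 0.180519
Q = 0.8014 m^3/s

0.8014


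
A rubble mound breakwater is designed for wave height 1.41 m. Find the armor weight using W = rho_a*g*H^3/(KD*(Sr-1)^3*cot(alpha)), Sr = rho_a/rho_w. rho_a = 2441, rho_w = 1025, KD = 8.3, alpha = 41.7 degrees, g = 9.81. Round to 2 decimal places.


Sr = rho_a / rho_w = 2441 / 1025 = 2.381463
(Sr - 1) = 1.381463
(Sr - 1)^3 = 2.636442
cot(41.7) = 1 / tan(41.7) = 1 / 0.890967 = 1.122375
Numerator = 2441 * 9.81 * 1.41^3 = 67126.5187
Denominator = 8.3 * 2.636442 * 1.122375 = 24.560341
W = 67126.5187 / 24.560341
W = 2733.13 N

2733.13


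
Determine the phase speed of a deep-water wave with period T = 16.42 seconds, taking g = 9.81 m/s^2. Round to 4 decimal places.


We use the deep-water celerity formula:
C = g * T / (2 * pi)
C = 9.81 * 16.42 / (2 * 3.14159...)
C = 161.080200 / 6.283185
C = 25.6367 m/s

25.6367


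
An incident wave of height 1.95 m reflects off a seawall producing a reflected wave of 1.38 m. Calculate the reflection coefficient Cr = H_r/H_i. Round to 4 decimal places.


Cr = H_r / H_i
Cr = 1.38 / 1.95
Cr = 0.7077

0.7077


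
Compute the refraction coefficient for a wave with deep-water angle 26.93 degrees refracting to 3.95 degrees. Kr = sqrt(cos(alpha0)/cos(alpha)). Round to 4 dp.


Kr = sqrt(cos(alpha0) / cos(alpha))
cos(26.93) = 0.891561
cos(3.95) = 0.997625
Kr = sqrt(0.891561 / 0.997625)
Kr = sqrt(0.893683)
Kr = 0.9453

0.9453


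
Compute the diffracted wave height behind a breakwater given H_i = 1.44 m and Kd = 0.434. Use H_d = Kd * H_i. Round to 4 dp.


H_d = Kd * H_i
H_d = 0.434 * 1.44
H_d = 0.6250 m

0.6250


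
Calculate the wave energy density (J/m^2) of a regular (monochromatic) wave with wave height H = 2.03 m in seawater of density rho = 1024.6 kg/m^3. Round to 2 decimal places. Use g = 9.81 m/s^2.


E = (1/8) * rho * g * H^2
E = (1/8) * 1024.6 * 9.81 * 2.03^2
E = 0.125 * 1024.6 * 9.81 * 4.1209
E = 5177.56 J/m^2

5177.56


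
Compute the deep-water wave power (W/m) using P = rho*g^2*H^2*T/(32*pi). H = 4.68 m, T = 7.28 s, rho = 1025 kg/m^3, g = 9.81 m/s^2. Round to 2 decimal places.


P = rho * g^2 * H^2 * T / (32 * pi)
P = 1025 * 9.81^2 * 4.68^2 * 7.28 / (32 * pi)
P = 1025 * 96.2361 * 21.9024 * 7.28 / 100.53096
P = 156453.44 W/m

156453.44


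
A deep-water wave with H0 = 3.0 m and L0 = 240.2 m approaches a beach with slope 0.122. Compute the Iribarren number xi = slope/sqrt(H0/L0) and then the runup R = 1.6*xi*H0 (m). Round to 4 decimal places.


xi = slope / sqrt(H0/L0)
H0/L0 = 3.0/240.2 = 0.012490
sqrt(0.012490) = 0.111757
xi = 0.122 / 0.111757 = 1.091656
R = 1.6 * xi * H0 = 1.6 * 1.091656 * 3.0
R = 5.2399 m

5.2399


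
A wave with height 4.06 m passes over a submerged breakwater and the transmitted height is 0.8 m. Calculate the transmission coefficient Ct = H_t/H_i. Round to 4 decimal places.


Ct = H_t / H_i
Ct = 0.8 / 4.06
Ct = 0.1970

0.1970


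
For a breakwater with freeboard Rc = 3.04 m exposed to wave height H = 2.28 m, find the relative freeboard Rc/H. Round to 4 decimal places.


Relative freeboard = Rc / H
= 3.04 / 2.28
= 1.3333

1.3333


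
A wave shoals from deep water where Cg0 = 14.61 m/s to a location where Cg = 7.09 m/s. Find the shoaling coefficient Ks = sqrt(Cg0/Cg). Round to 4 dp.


Ks = sqrt(Cg0 / Cg)
Ks = sqrt(14.61 / 7.09)
Ks = sqrt(2.0606)
Ks = 1.4355

1.4355


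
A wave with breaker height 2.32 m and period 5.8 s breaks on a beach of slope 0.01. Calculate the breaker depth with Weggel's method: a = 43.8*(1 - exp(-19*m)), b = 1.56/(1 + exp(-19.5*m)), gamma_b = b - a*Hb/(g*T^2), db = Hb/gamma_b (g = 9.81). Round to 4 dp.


a = 43.8 * (1 - exp(-19 * m))
exp(-19 * 0.01) = exp(-0.1900) = 0.826959
a = 43.8 * (1 - 0.826959) = 7.579190
b = 1.56 / (1 + exp(-19.5 * m))
exp(-19.5 * 0.01) = exp(-0.1950) = 0.822835
b = 1.56 / (1 + 0.822835) = 0.855810
Hb / (g * T^2) = 2.32 / (9.81 * 5.8^2) = 2.32 / 330.0084 = 0.00703012
gamma_b = b - a * Hb/(g*T^2) = 0.855810 - 7.579190 * 0.00703012 = 0.802527
db = Hb / gamma_b = 2.32 / 0.802527
db = 2.8909 m

2.8909


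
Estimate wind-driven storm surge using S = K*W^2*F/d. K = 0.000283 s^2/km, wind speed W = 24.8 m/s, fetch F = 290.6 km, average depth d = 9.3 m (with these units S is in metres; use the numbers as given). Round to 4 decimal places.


S = K * W^2 * F / d
W^2 = 24.8^2 = 615.04
S = 0.000283 * 615.04 * 290.6 / 9.3
Numerator = 0.000283 * 615.04 * 290.6 = 50.580767
S = 50.580767 / 9.3 = 5.4388 m

5.4388


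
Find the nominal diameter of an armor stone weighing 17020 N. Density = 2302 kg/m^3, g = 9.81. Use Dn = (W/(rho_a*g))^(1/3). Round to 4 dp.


V = W / (rho_a * g)
V = 17020 / (2302 * 9.81)
V = 17020 / 22582.62
V = 0.753677 m^3
Dn = V^(1/3) = 0.753677^(1/3)
Dn = 0.9100 m

0.9100


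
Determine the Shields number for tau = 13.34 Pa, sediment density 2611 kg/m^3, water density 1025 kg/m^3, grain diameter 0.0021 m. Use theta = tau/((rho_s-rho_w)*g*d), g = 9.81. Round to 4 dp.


theta = tau / ((rho_s - rho_w) * g * d)
rho_s - rho_w = 2611 - 1025 = 1586
Denominator = 1586 * 9.81 * 0.0021 = 32.673186
theta = 13.34 / 32.673186
theta = 0.4083

0.4083


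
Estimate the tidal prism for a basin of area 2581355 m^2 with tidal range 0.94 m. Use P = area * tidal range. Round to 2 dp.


Tidal prism = Area * Tidal range
P = 2581355 * 0.94
P = 2426473.70 m^3

2426473.70
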